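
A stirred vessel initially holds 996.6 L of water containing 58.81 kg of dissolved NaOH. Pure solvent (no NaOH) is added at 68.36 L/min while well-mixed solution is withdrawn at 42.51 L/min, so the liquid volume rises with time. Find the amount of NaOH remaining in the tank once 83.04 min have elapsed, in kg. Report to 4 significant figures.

Total volume: dV/dt = Q_in − Q_out = 25.8500 L/min, so V(t) = 996.6 + 25.8500 t and V(83.04) = 3143.18 L.
No NaOH enters, so dm/dt = −Q_out · (m/V).
dm/m = −Q_out dt/(V₀ + 25.8500 t); integrating gives ln(m/m₀) = −(Q_out/(Q_in−Q_out)) ln(V/V₀).
m = m₀ (V₀/V)^(Q_out/(Q_in−Q_out)) = 58.81 × (996.6/3143.18)^(1.64449) = 8.89407 kg.

8.894 kg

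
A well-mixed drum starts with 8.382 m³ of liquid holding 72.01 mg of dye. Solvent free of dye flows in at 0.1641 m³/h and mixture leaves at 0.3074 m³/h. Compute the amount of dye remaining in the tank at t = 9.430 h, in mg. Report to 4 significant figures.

49.39 mg

Let m(t) be the amount of dye. Volume: V(t) = V₀ + (Q_in − Q_out) t = 8.382 − 0.143300 t; V(9.430) = 7.03068 m³.
No dye enters, so dm/dt = −Q_out · (m/V).
Separate: dm/m = −Q_out dt/V(t) ⇒ ln(m/m₀) = −(Q_out/(Q_in−Q_out)) ln(V/V₀).
m = m₀ (V₀/V)^(Q_out/(Q_in−Q_out)) = 72.01 × (8.382/7.03068)^(-2.14515) = 49.3867 mg.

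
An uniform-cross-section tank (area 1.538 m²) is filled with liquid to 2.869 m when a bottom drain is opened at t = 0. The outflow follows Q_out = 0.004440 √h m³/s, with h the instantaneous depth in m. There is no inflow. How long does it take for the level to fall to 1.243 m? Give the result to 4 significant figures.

401.1 s

A dh/dt = −Q_out = −0.004440 √h.
This is separable: 2 d(√h)/dt = −0.004440/A, so √h = √h₀ − (0.004440/(2A)) t.
t = 2A(√h₀ − √h)/0.004440 = 2·1.538·(√2.869 − √1.243)/0.004440
  = 3.07600 × (1.69381 − 1.11490) / 0.004440 = 401.067 s.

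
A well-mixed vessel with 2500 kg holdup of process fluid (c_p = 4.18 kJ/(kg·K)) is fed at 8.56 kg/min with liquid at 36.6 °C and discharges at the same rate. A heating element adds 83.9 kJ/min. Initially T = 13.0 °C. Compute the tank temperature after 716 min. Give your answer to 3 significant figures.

Unsteady energy balance on the tank contents: M c_p dT/dt = ṁ c_p (T_in − T) + 83.9.
τ = M/ṁ = 292.06 min; T_ss = T_in + Q̇/(ṁ c_p) = 36.6 + 83.9/(8.56·4.18) = 38.945 °C.
Solution: T(t) = T_ss + (T₀ − T_ss) e^(−t/τ).
T(716) = 38.945 + (-25.945)·e^(−716/292.06) = 38.945 + (-25.945)·0.086157 = 36.710 °C.

36.7 °C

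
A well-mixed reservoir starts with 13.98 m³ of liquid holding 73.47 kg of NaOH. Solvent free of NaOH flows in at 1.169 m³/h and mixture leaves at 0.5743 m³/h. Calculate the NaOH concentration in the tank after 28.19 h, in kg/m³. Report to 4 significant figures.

1.116 kg/m³

Total volume: dV/dt = Q_in − Q_out = 0.594700 m³/h, so V(t) = 13.98 + 0.594700 t and V(28.19) = 30.7446 m³.
Solute balance: dm/dt = 0 − Q_out C = −Q_out m/V(t).
Separate: dm/m = −Q_out dt/V(t) ⇒ ln(m/m₀) = −(Q_out/(Q_in−Q_out)) ln(V/V₀).
m = m₀ (V₀/V)^(Q_out/(Q_in−Q_out)) = 73.47 × (13.98/30.7446)^(0.965697) = 34.3233 kg.
C = m/V = 34.3233/30.7446 = 1.11640 kg/m³.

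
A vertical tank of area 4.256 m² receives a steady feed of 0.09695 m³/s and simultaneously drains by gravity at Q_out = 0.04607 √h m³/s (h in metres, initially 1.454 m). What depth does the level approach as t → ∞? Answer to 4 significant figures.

4.429 m

Unsteady balance on liquid volume: A dh/dt = Q_in − 0.04607 √h. At steady state dh/dt = 0:
Q_in = 0.04607 √h_ss ⇒ √h_ss = 0.09695/0.04607 = 2.10441.
h_ss = 2.10441² = 4.42853 m. (Since h₀ = 1.454 m < h_ss, the level will rise toward this value.)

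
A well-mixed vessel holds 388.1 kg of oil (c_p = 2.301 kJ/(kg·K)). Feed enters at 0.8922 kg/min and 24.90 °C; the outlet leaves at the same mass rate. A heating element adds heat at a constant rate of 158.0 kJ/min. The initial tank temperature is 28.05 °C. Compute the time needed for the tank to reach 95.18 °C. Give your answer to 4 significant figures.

M c_p dT/dt = ṁ c_p (T_in − T) + Q̇.
τ = M/ṁ = 434.992 min; T_ss = T_in + Q̇/(ṁ c_p) = 101.862 °C.
T(t) = T_ss + (T₀ − T_ss) e^(−t/τ). Set T = 95.18:
e^(−t/τ) = (95.18 − 101.862)/(28.05 − 101.862) = 0.0905314
t = −434.992 · ln(0.0905314) = 1044.88 min.

1045 min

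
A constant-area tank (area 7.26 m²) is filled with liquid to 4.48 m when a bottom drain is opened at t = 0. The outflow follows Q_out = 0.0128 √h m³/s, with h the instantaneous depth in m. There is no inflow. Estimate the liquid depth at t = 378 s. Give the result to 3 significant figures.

Accumulation of liquid (constant cross-section A): A dh/dt = −0.0128 √h.
Separate and integrate: 2(√h − √h₀) = −(0.0128/A) t.
√h = √4.48 − 0.0128·378/(2·7.26) = 2.1166 − 0.33322 = 1.7834.
h = 1.7834² = 3.1804 m.

3.18 m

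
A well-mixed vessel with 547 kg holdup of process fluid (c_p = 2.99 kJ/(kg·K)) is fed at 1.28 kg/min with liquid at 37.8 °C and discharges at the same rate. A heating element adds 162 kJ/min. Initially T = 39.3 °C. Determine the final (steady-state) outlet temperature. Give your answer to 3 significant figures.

First-law balance (no shaft work): M c_p dT/dt = ṁ c_p (T_in − T) + 162.
At steady state dT/dt = 0 ⇒ T_ss = T_in + Q̇/(ṁ c_p) = 37.8 + 162/(1.28·2.99) = 80.129 °C.

80.1 °C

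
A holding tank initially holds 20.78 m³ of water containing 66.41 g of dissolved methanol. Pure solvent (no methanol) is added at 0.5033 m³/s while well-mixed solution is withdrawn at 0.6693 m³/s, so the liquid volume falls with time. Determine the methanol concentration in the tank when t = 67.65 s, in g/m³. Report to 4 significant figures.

0.3026 g/m³

Total volume: dV/dt = Q_in − Q_out = -0.166000 m³/s, so V(t) = 20.78 − 0.166000 t and V(67.65) = 9.55010 m³.
Species balance (pure solvent in): dm/dt = −Q_out · m/V(t).
dm/m = −Q_out dt/(V₀ − 0.166000 t); integrating gives ln(m/m₀) = −(Q_out/(Q_in−Q_out)) ln(V/V₀).
m = m₀ (V₀/V)^(Q_out/(Q_in−Q_out)) = 66.41 × (20.78/9.55010)^(-4.03193) = 2.89003 g.
C = m/V = 2.89003/9.55010 = 0.302618 g/m³.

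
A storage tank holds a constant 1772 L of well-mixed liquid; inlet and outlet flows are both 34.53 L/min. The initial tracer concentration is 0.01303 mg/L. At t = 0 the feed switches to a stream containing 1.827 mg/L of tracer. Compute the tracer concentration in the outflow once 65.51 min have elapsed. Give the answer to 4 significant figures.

1.321 mg/L

Unsteady species balance (constant V, well mixed): V dC/dt = Q(C_in − C).
Rewrite as dC/dt + C/τ = C_in/τ, τ = V/Q = 51.3177 min.
This is linear first-order; C(t) = C_in + (C₀ − C_in) e^(−t/τ).
C(65.51) = 1.827 + (0.01303 − 1.827)·e^(−65.51/51.3177) = 1.827 + (-1.81397)·0.278996 = 1.32091 mg/L.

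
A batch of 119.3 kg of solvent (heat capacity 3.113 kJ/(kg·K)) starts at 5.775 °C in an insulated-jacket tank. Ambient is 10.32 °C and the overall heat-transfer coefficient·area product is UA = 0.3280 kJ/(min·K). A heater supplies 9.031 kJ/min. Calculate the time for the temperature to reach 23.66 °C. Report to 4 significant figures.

923.2 min

Lumped-capacitance energy balance: M c_p dT/dt = UA(T_amb − T) + Q̇.
τ = M c_p/UA = 1132.26 min; T_ss = T_amb + Q̇/UA = 10.32 + 9.031/0.3280 = 37.8535 °C.
T(t) = T_ss + (T₀ − T_ss)e^(−t/τ); set T = 23.66:
t = −τ ln[(T − T_ss)/(T₀ − T_ss)] = −1132.26 · ln(0.442462) = 923.244 min.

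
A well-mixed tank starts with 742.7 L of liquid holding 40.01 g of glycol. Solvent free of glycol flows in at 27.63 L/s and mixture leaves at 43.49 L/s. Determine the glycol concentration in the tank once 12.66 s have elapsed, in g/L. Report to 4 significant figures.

0.03111 g/L

Total volume: dV/dt = Q_in − Q_out = -15.8600 L/s, so V(t) = 742.7 − 15.8600 t and V(12.66) = 541.912 L.
Species balance (pure solvent in): dm/dt = −Q_out · m/V(t).
Separate: dm/m = −Q_out dt/V(t) ⇒ ln(m/m₀) = −(Q_out/(Q_in−Q_out)) ln(V/V₀).
m = m₀ (V₀/V)^(Q_out/(Q_in−Q_out)) = 40.01 × (742.7/541.912)^(-2.74212) = 16.8584 g.
C = m/V = 16.8584/541.912 = 0.0311090 g/L.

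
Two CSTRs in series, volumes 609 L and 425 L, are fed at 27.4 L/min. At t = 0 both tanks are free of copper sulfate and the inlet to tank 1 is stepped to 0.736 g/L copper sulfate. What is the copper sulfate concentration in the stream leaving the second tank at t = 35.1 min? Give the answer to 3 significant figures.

0.411 g/L

Each tank obeys Vᵢ dCᵢ/dt = Q(Cᵢ₋₁ − Cᵢ), so τᵢ = Vᵢ/Q.
τ₁ = 609/27.4 = 22.226 min; τ₂ = 425/27.4 = 15.511 min.
Tank 1: C₁ = C_in(1 − e^(−t/τ₁)). Tank 2 (τ₁ ≠ τ₂): C₂ = C_in[1 − (τ₁ e^(−t/τ₁) − τ₂ e^(−t/τ₂))/(τ₁ − τ₂)].
At t = 35.1: e^(−t/τ₁) = 0.20614, e^(−t/τ₂) = 0.10405.
C₂ = 0.736·[1 − (22.226·0.20614 − 15.511·0.10405)/(6.7153)] = 0.736·0.55805 = 0.41073 g/L.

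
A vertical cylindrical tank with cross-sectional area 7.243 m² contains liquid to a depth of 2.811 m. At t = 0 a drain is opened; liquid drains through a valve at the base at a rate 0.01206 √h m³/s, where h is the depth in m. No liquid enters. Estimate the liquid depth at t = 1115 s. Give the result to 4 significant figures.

0.5600 m

With no inflow, A dh/dt = −0.01206 √h.
Separate and integrate: 2(√h − √h₀) = −(0.01206/A) t.
√h = √2.811 − 0.01206·1115/(2·7.243) = 1.67660 − 0.928269 = 0.748335.
h = 0.748335² = 0.560005 m.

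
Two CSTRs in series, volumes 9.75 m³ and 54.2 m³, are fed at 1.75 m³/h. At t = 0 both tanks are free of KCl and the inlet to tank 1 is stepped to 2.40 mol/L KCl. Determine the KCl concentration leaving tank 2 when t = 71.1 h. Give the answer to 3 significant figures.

2.11 mol/L

Each tank obeys Vᵢ dCᵢ/dt = Q(Cᵢ₋₁ − Cᵢ), so τᵢ = Vᵢ/Q.
τ₁ = 9.75/1.75 = 5.5714 h; τ₂ = 54.2/1.75 = 30.971 h.
Solving the cascade with C₁(0)=C₂(0)=0 gives C₂(t) = C_in[1 − (τ₁ e^(−t/τ₁) − τ₂ e^(−t/τ₂))/(τ₁ − τ₂)].
At t = 71.1: e^(−t/τ₁) = 2.8690e-06, e^(−t/τ₂) = 0.10069.
C₂ = 2.40·[1 − (5.5714·2.8690e-06 − 30.971·0.10069)/(-25.400)] = 2.40·0.87722 = 2.1053 mol/L.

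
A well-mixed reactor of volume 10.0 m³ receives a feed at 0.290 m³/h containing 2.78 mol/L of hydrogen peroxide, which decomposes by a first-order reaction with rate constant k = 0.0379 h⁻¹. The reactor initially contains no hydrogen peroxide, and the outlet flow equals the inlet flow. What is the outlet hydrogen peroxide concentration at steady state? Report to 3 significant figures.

V dC/dt = Q(C_in − C) − k V C.
Steady state (dC/dt = 0): C_ss = Q C_in/(Q + kV) = C_in/(1 + kV/Q).
C_ss = 0.290·2.78/(0.290 + 0.0379·10.0) = 0.80620/0.66900 = 1.2051 mol/L.

1.21 mol/L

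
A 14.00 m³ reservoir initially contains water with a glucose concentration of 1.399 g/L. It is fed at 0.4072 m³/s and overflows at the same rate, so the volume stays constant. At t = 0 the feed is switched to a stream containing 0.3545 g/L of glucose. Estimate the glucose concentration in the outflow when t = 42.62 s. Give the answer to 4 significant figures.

0.6569 g/L

Mass balance on the solute (V constant): V dC/dt = Q(C_in − C).
Time constant τ = V/Q = 14.00/0.4072 = 34.3811 s.
C approaches C_in exponentially: C(t) = C_in + (C₀ − C_in) e^(−t/τ).
C(42.62) = 0.3545 + (1.399 − 0.3545)·e^(−42.62/34.3811) = 0.3545 + (1.04450)·0.289490 = 0.656873 g/L.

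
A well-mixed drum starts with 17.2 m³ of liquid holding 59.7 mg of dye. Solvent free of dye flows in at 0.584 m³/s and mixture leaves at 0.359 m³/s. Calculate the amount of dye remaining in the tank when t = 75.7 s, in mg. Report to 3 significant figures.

Let m(t) be the amount of dye. Volume: V(t) = V₀ + (Q_in − Q_out) t = 17.2 + 0.22500 t; V(75.7) = 34.233 m³.
Species balance (pure solvent in): dm/dt = −Q_out · m/V(t).
dm/m = −Q_out dt/(V₀ + 0.22500 t); integrating gives ln(m/m₀) = −(Q_out/(Q_in−Q_out)) ln(V/V₀).
m = m₀ (V₀/V)^(Q_out/(Q_in−Q_out)) = 59.7 × (17.2/34.233)^(1.5956) = 19.909 mg.

19.9 mg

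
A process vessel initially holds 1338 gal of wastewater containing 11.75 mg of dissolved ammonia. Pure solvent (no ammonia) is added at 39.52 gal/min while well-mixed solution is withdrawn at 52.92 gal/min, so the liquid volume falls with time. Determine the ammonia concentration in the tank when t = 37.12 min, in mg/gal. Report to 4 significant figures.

0.002230 mg/gal

Total volume: dV/dt = Q_in − Q_out = -13.4000 gal/min, so V(t) = 1338 − 13.4000 t and V(37.12) = 840.592 gal.
No ammonia enters, so dm/dt = −Q_out · (m/V).
dm/m = −Q_out dt/(V₀ − 13.4000 t); integrating gives ln(m/m₀) = −(Q_out/(Q_in−Q_out)) ln(V/V₀).
m = m₀ (V₀/V)^(Q_out/(Q_in−Q_out)) = 11.75 × (1338/840.592)^(-3.94925) = 1.87413 mg.
C = m/V = 1.87413/840.592 = 0.00222953 mg/gal.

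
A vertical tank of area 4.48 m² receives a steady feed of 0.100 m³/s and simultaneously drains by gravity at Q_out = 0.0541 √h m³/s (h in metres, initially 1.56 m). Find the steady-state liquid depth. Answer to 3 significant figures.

3.42 m

Level balance: A dh/dt = 0.100 − 0.0541 √h. Setting dh/dt = 0:
Q_in = 0.0541 √h_ss ⇒ √h_ss = 0.100/0.0541 = 1.8484.
h_ss = 1.8484² = 3.4167 m. (Since h₀ = 1.56 m < h_ss, the level will rise toward this value.)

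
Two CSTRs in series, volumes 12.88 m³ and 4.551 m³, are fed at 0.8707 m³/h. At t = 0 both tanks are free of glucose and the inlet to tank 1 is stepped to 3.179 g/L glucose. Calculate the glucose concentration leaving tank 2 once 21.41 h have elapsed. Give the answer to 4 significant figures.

Species balance on tank i: dCᵢ/dt = (Cᵢ₋₁ − Cᵢ)/τᵢ with τᵢ = Vᵢ/Q.
τ₁ = 12.88/0.8707 = 14.7927 h; τ₂ = 4.551/0.8707 = 5.22683 h.
Tank 1: C₁ = C_in(1 − e^(−t/τ₁)). Tank 2 (τ₁ ≠ τ₂): C₂ = C_in[1 − (τ₁ e^(−t/τ₁) − τ₂ e^(−t/τ₂))/(τ₁ − τ₂)].
At t = 21.41: e^(−t/τ₁) = 0.235196, e^(−t/τ₂) = 0.0166362.
C₂ = 3.179·[1 − (14.7927·0.235196 − 5.22683·0.0166362)/(9.56587)] = 3.179·0.645382 = 2.05167 g/L.

2.052 g/L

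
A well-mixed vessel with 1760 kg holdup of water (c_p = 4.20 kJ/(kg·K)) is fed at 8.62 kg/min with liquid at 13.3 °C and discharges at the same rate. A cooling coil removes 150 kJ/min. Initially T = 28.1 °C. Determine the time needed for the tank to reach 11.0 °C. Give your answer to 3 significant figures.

Energy balance: M c_p dT/dt = ṁ c_p (T_in − T) − 150.
τ = M/ṁ = 204.18 min; T_ss = T_in − Q̇/(ṁ c_p) = 9.1568 °C.
T(t) = T_ss + (T₀ − T_ss) e^(−t/τ). Set T = 11.0:
e^(−t/τ) = (11.0 − 9.1568)/(28.1 − 9.1568) = 0.097301
t = −204.18 · ln(0.097301) = 475.72 min.

476 min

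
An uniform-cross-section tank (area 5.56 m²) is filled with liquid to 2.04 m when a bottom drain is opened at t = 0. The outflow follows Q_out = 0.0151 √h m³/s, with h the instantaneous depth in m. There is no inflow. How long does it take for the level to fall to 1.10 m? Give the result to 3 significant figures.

With no inflow, A dh/dt = −0.0151 √h.
This is separable: 2 d(√h)/dt = −0.0151/A, so √h = √h₀ − (0.0151/(2A)) t.
t = 2A(√h₀ − √h)/0.0151 = 2·5.56·(√2.04 − √1.10)/0.0151
  = 11.120 × (1.4283 − 1.0488) / 0.0151 = 279.46 s.

279 s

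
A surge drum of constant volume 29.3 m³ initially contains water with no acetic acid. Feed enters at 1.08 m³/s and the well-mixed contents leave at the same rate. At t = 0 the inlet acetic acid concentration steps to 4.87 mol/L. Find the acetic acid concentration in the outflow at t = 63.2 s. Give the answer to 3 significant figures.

Accumulation = in − out for the solute gives V dC/dt = Q(C_in − C).
Time constant τ = V/Q = 29.3/1.08 = 27.130 s.
This is linear first-order; C(t) = C_in + (C₀ − C_in) e^(−t/τ).
C(63.2) = 4.87 + (0 − 4.87)·e^(−63.2/27.130) = 4.87 + (-4.8700)·0.097339 = 4.3960 mol/L.

4.40 mol/L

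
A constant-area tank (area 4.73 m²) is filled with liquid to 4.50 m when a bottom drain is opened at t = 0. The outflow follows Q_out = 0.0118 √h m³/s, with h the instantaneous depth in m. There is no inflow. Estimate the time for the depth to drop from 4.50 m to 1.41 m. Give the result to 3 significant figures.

A dh/dt = −Q_out = −0.0118 √h.
∫ h^(−1/2) dh = −(0.0118/A) ∫ dt, giving 2√h = 2√h₀ − (0.0118/A) t.
t = 2A(√h₀ − √h)/0.0118 = 2·4.73·(√4.50 − √1.41)/0.0118
  = 9.4600 × (2.1213 − 1.1874) / 0.0118 = 748.69 s.

749 s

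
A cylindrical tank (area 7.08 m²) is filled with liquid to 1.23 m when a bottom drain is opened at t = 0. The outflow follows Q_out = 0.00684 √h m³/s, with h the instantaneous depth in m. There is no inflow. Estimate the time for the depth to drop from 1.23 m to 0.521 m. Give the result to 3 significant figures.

802 s

A dh/dt = −Q_out = −0.00684 √h.
∫ h^(−1/2) dh = −(0.00684/A) ∫ dt, giving 2√h = 2√h₀ − (0.00684/A) t.
t = 2A(√h₀ − √h)/0.00684 = 2·7.08·(√1.23 − √0.521)/0.00684
  = 14.160 × (1.1091 − 0.72180) / 0.00684 = 801.68 s.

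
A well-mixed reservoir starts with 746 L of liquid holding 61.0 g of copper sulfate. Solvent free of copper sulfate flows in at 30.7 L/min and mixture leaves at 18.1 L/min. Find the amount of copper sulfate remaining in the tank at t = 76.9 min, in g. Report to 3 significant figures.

18.5 g

Total volume: dV/dt = Q_in − Q_out = 12.600 L/min, so V(t) = 746 + 12.600 t and V(76.9) = 1714.9 L.
Solute balance: dm/dt = 0 − Q_out C = −Q_out m/V(t).
dm/m = −Q_out dt/(V₀ + 12.600 t); integrating gives ln(m/m₀) = −(Q_out/(Q_in−Q_out)) ln(V/V₀).
m = m₀ (V₀/V)^(Q_out/(Q_in−Q_out)) = 61.0 × (746/1714.9)^(1.4365) = 18.451 g.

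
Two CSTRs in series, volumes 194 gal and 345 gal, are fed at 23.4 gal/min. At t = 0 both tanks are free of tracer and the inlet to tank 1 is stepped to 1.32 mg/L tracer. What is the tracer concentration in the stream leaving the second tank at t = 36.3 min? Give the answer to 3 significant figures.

Species balance on tank i: dCᵢ/dt = (Cᵢ₋₁ − Cᵢ)/τᵢ with τᵢ = Vᵢ/Q.
τ₁ = 194/23.4 = 8.2906 min; τ₂ = 345/23.4 = 14.744 min.
Solving the cascade with C₁(0)=C₂(0)=0 gives C₂(t) = C_in[1 − (τ₁ e^(−t/τ₁) − τ₂ e^(−t/τ₂))/(τ₁ − τ₂)].
At t = 36.3: e^(−t/τ₁) = 0.012545, e^(−t/τ₂) = 0.085257.
C₂ = 1.32·[1 − (8.2906·0.012545 − 14.744·0.085257)/(-6.4530)] = 1.32·0.82132 = 1.0841 mg/L.

1.08 mg/L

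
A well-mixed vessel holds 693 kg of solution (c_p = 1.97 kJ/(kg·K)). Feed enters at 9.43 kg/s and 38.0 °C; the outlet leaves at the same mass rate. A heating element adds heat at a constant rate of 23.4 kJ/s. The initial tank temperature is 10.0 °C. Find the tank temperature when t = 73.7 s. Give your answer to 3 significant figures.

28.5 °C

Heat balance on the well-mixed liquid: M c_p dT/dt = ṁ c_p (T_in − T) + 23.4.
τ = M/ṁ = 73.489 s; T_ss = T_in + Q̇/(ṁ c_p) = 38.0 + 23.4/(9.43·1.97) = 39.260 °C.
Integrating: T(t) = T_ss + (T₀ − T_ss) e^(−t/τ).
T(73.7) = 39.260 + (-29.260)·e^(−73.7/73.489) = 39.260 + (-29.260)·0.36682 = 28.526 °C.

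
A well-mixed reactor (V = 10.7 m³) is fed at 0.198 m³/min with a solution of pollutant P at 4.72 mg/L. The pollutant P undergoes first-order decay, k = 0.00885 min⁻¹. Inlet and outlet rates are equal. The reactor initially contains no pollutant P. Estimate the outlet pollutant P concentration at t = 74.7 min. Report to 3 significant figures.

V dC/dt = Q(C_in − C) − k V C.
dC/dt = (Q/V) C_in − (Q/V + k) C; effective rate a = Q/V + k = 0.018505 + 0.00885 = 0.027355 min⁻¹.
C_ss = Q C_in/(Q + kV) = 3.1929 mg/L; C(t) = C_ss + (C₀ − C_ss) e^(−a t).
C(74.7) = 3.1929 + (-3.1929)·e^(−0.027355·74.7) = 3.1929 + (-3.1929)·0.12959 = 2.7792 mg/L.

2.78 mg/L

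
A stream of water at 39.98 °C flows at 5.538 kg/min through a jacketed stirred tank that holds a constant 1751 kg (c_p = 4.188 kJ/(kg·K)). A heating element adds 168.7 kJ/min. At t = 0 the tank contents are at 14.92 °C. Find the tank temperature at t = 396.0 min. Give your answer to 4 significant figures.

Heat balance on the well-mixed liquid: M c_p dT/dt = ṁ c_p (T_in − T) + 168.7.
Rearrange: dT/dt = (T_ss − T)/τ with τ = M/ṁ = 316.179 min and T_ss = T_in + Q̇/(ṁ c_p) = 47.2537 °C.
Integrating: T(t) = T_ss + (T₀ − T_ss) e^(−t/τ).
T(396.0) = 47.2537 + (-32.3337)·e^(−396.0/316.179) = 47.2537 + (-32.3337)·0.285802 = 38.0127 °C.

38.01 °C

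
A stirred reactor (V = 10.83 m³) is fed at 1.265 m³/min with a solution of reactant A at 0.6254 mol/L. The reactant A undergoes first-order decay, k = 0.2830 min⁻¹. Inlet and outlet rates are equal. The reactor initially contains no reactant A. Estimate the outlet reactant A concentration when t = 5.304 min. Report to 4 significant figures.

Accumulation = in − out − consumed: V dC/dt = Q C_in − Q C − k V C.
dC/dt = (Q/V) C_in − (Q/V + k) C; effective rate a = Q/V + k = 0.116805 + 0.2830 = 0.399805 min⁻¹.
C_ss = Q C_in/(Q + kV) = 0.182714 mol/L; C(t) = C_ss + (C₀ − C_ss) e^(−a t).
C(5.304) = 0.182714 + (-0.182714)·e^(−0.399805·5.304) = 0.182714 + (-0.182714)·0.119964 = 0.160795 mol/L.

0.1608 mol/L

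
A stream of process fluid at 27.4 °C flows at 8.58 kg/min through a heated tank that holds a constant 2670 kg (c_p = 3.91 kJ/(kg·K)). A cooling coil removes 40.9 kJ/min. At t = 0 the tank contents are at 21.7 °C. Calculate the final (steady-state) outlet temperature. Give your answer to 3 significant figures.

Energy balance: M c_p dT/dt = ṁ c_p (T_in − T) − 40.9.
At steady state dT/dt = 0 ⇒ T_ss = T_in − Q̇/(ṁ c_p) = 27.4 − 40.9/(8.58·3.91) = 26.181 °C.

26.2 °C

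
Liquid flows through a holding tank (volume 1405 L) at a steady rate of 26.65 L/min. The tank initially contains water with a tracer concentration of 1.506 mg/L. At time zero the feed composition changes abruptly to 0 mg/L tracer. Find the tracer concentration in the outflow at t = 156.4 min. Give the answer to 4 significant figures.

Unsteady species balance (constant V, well mixed): V dC/dt = Q(C_in − C).
Time constant τ = V/Q = 1405/26.65 = 52.7205 min.
Integrating: C(t) = C_in + (C₀ − C_in) e^(−t/τ).
C(156.4) = 0 + (1.506 − 0)·e^(−156.4/52.7205) = 0 + (1.50600)·0.0514785 = 0.0775266 mg/L.

0.07753 mg/L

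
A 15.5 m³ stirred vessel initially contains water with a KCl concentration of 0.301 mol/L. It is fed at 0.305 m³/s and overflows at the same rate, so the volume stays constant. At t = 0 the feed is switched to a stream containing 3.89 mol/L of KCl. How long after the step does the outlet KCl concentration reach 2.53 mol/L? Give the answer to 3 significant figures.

49.3 s

Species balance: V dC/dt = Q(C_in − C) ⇒ τ = V/Q = 50.820 s.
C(t) = C_in + (C₀ − C_in) e^(−t/τ). Set C = 2.53 and solve for t:
e^(−t/τ) = (C − C_in)/(C₀ − C_in) = (2.53 − 3.89)/(0.301 − 3.89) = 0.37894
t = −τ ln(…) = 50.820 × 0.97039 = 49.315 s.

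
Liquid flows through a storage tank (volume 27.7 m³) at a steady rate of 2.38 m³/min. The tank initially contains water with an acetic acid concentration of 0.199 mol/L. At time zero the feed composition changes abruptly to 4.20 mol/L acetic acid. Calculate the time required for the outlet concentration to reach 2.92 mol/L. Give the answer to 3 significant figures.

13.3 min

Species balance: V dC/dt = Q(C_in − C) ⇒ τ = V/Q = 11.639 min.
C(t) = C_in + (C₀ − C_in) e^(−t/τ). Set C = 2.92 and solve for t:
e^(−t/τ) = (C − C_in)/(C₀ − C_in) = (2.92 − 4.20)/(0.199 − 4.20) = 0.31992
t = −τ ln(…) = 11.639 × 1.1397 = 13.264 min.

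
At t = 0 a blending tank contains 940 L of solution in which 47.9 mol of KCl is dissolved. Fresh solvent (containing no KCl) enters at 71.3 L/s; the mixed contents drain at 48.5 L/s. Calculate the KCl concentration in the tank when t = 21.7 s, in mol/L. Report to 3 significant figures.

Let m(t) be the amount of KCl. Volume: V(t) = V₀ + (Q_in − Q_out) t = 940 + 22.800 t; V(21.7) = 1434.8 L.
Solute balance: dm/dt = 0 − Q_out C = −Q_out m/V(t).
Separate: dm/m = −Q_out dt/V(t) ⇒ ln(m/m₀) = −(Q_out/(Q_in−Q_out)) ln(V/V₀).
m = m₀ (V₀/V)^(Q_out/(Q_in−Q_out)) = 47.9 × (940/1434.8)^(2.1272) = 19.484 mol.
C = m/V = 19.484/1434.8 = 0.013580 mol/L.

0.0136 mol/L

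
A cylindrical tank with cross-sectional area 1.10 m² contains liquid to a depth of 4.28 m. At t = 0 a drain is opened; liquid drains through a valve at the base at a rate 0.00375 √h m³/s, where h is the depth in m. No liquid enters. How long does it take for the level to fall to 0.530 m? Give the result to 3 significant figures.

787 s

Accumulation of liquid (constant cross-section A): A dh/dt = −0.00375 √h.
Separate and integrate: 2(√h − √h₀) = −(0.00375/A) t.
t = 2A(√h₀ − √h)/0.00375 = 2·1.10·(√4.28 − √0.530)/0.00375
  = 2.2000 × (2.0688 − 0.72801) / 0.00375 = 786.61 s.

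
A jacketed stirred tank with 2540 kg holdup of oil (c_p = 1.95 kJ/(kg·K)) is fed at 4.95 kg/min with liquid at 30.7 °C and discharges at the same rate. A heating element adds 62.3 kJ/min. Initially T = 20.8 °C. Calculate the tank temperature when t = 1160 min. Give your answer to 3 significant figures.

35.4 °C

Unsteady energy balance on the tank contents: M c_p dT/dt = ṁ c_p (T_in − T) + 62.3.
Rearrange: dT/dt = (T_ss − T)/τ with τ = M/ṁ = 513.13 min and T_ss = T_in + Q̇/(ṁ c_p) = 37.154 °C.
T approaches T_ss exponentially: T(t) = T_ss + (T₀ − T_ss) e^(−t/τ).
T(1160) = 37.154 + (-16.354)·e^(−1160/513.13) = 37.154 + (-16.354)·0.10428 = 35.449 °C.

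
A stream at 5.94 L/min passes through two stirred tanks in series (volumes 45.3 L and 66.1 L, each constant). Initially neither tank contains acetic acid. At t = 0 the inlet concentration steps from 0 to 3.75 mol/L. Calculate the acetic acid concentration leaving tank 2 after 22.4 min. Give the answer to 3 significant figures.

2.59 mol/L

Species balance on tank i: dCᵢ/dt = (Cᵢ₋₁ − Cᵢ)/τᵢ with τᵢ = Vᵢ/Q.
τ₁ = 45.3/5.94 = 7.6263 min; τ₂ = 66.1/5.94 = 11.128 min.
Tank 1: C₁ = C_in(1 − e^(−t/τ₁)). Tank 2 (τ₁ ≠ τ₂): C₂ = C_in[1 − (τ₁ e^(−t/τ₁) − τ₂ e^(−t/τ₂))/(τ₁ − τ₂)].
At t = 22.4: e^(−t/τ₁) = 0.053013, e^(−t/τ₂) = 0.13359.
C₂ = 3.75·[1 − (7.6263·0.053013 − 11.128·0.13359)/(-3.5017)] = 3.75·0.69091 = 2.5909 mol/L.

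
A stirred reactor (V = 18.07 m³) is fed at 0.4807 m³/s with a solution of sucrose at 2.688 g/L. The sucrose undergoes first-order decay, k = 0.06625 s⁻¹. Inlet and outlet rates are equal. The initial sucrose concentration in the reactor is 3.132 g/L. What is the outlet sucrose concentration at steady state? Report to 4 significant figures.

Species balance: V dC/dt = Q C_in − Q C − k V C.
At steady state: 0 = Q C_in − (Q + kV) C_ss, so C_ss = Q C_in/(Q + kV).
C_ss = 0.4807·2.688/(0.4807 + 0.06625·18.07) = 1.29212/1.67784 = 0.770111 g/L.

0.7701 g/L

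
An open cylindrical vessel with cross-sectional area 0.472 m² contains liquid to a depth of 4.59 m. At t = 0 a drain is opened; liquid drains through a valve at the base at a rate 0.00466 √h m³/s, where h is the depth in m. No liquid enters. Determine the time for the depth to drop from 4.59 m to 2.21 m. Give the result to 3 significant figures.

133 s

A dh/dt = −Q_out = −0.00466 √h.
This is separable: 2 d(√h)/dt = −0.00466/A, so √h = √h₀ − (0.00466/(2A)) t.
t = 2A(√h₀ − √h)/0.00466 = 2·0.472·(√4.59 − √2.21)/0.00466
  = 0.94400 × (2.1424 − 1.4866) / 0.00466 = 132.85 s.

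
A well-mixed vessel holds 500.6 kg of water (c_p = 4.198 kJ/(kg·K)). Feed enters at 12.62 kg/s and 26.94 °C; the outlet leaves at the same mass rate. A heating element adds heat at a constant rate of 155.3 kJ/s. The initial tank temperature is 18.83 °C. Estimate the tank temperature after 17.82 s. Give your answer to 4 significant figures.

Energy balance: M c_p dT/dt = ṁ c_p (T_in − T) + 155.3.
Rearrange: dT/dt = (T_ss − T)/τ with τ = M/ṁ = 39.6672 s and T_ss = T_in + Q̇/(ṁ c_p) = 29.8714 °C.
Solution: T(t) = T_ss + (T₀ − T_ss) e^(−t/τ).
T(17.82) = 29.8714 + (-11.0414)·e^(−17.82/39.6672) = 29.8714 + (-11.0414)·0.638114 = 22.8257 °C.

22.83 °C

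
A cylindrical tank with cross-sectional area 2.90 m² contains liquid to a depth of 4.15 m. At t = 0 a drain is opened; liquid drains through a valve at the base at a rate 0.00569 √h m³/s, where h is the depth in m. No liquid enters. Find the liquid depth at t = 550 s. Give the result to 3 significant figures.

Volume balance on the tank: A dh/dt = −0.00569 √h.
∫ h^(−1/2) dh = −(0.00569/A) ∫ dt, giving 2√h = 2√h₀ − (0.00569/A) t.
√h = √4.15 − 0.00569·550/(2·2.90) = 2.0372 − 0.53957 = 1.4976.
h = 1.4976² = 2.2428 m.

2.24 m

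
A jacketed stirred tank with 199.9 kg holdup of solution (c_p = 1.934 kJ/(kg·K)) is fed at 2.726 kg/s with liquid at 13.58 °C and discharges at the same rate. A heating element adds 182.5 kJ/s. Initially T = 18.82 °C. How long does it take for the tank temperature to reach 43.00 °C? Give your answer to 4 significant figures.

M c_p dT/dt = ṁ c_p (T_in − T) + Q̇.
τ = M/ṁ = 73.3309 s; T_ss = T_in + Q̇/(ṁ c_p) = 48.1963 °C.
T(t) = T_ss + (T₀ − T_ss) e^(−t/τ). Set T = 43.00:
e^(−t/τ) = (43.00 − 48.1963)/(18.82 − 48.1963) = 0.176887
t = −73.3309 · ln(0.176887) = 127.027 s.

127.0 s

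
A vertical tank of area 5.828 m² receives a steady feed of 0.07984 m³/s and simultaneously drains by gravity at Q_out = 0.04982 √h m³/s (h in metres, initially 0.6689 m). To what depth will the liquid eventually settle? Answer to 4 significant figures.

Mass balance (ρ constant): A dh/dt = Q_in − 0.04982 √h. At steady state dh/dt = 0:
Q_in = 0.04982 √h_ss ⇒ √h_ss = 0.07984/0.04982 = 1.60257.
h_ss = 1.60257² = 2.56823 m. (Since h₀ = 0.6689 m < h_ss, the level will rise toward this value.)

2.568 m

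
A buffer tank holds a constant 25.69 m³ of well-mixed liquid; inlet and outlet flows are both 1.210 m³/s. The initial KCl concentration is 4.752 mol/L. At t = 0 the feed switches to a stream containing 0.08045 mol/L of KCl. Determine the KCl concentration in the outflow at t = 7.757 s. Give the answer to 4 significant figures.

Accumulation = in − out for the solute gives V dC/dt = Q(C_in − C).
So dC/dt = (C_in − C)/τ with τ = V/Q = 25.69/1.210 = 21.2314 s.
Solution: C(t) = C_in + (C₀ − C_in) e^(−t/τ).
C(7.757) = 0.08045 + (4.752 − 0.08045)·e^(−7.757/21.2314) = 0.08045 + (4.67155)·0.693950 = 3.32227 mol/L.

3.322 mol/L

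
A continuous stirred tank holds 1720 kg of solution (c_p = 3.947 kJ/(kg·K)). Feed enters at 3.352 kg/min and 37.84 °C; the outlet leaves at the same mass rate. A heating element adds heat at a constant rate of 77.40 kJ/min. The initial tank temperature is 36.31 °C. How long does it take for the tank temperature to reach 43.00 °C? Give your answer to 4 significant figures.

1216 min

Unsteady energy balance on the tank contents: M c_p dT/dt = ṁ c_p (T_in − T) + 77.40.
τ = M/ṁ = 513.126 min; T_ss = T_in + Q̇/(ṁ c_p) = 43.6902 °C.
T(t) = T_ss + (T₀ − T_ss) e^(−t/τ). Set T = 43.00:
e^(−t/τ) = (43.00 − 43.6902)/(36.31 − 43.6902) = 0.0935190
t = −513.126 · ln(0.0935190) = 1215.90 min.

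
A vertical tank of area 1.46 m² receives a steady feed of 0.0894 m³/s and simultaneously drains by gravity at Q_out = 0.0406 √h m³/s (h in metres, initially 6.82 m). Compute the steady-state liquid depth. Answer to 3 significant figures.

Level balance: A dh/dt = 0.0894 − 0.0406 √h. Setting dh/dt = 0:
Q_in = 0.0406 √h_ss ⇒ √h_ss = 0.0894/0.0406 = 2.2020.
h_ss = 2.2020² = 4.8487 m. (Since h₀ = 6.82 m > h_ss, the level will fall toward this value.)

4.85 m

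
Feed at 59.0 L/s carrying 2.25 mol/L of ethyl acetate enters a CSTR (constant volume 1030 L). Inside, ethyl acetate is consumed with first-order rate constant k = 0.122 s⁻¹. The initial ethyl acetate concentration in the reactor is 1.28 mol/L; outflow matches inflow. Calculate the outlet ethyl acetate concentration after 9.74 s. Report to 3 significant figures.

0.817 mol/L

V dC/dt = Q(C_in − C) − k V C.
dC/dt = (Q/V) C_in − (Q/V + k) C; effective rate a = Q/V + k = 0.057282 + 0.122 = 0.17928 s⁻¹.
C_ss = Q C_in/(Q + kV) = 0.71889 mol/L; C(t) = C_ss + (C₀ − C_ss) e^(−a t).
C(9.74) = 0.71889 + (0.56111)·e^(−0.17928·9.74) = 0.71889 + (0.56111)·0.17444 = 0.81677 mol/L.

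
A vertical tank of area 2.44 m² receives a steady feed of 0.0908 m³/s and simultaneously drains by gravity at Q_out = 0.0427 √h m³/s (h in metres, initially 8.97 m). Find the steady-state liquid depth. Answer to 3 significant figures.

Level balance: A dh/dt = 0.0908 − 0.0427 √h. Setting dh/dt = 0:
Q_in = 0.0427 √h_ss ⇒ √h_ss = 0.0908/0.0427 = 2.1265.
h_ss = 2.1265² = 4.5218 m. (Since h₀ = 8.97 m > h_ss, the level will fall toward this value.)

4.52 m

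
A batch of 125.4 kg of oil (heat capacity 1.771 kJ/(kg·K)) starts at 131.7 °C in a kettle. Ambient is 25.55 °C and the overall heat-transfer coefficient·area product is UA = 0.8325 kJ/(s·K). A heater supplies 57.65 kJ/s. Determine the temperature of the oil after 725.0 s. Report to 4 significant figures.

M c_p dT/dt = −UA(T − T_amb) + Q̇.
dT/dt = (T_ss − T)/τ with T_ss = T_amb + Q̇/UA = 25.55 + 57.65/0.8325 = 94.7992 °C, τ = M c_p/UA = 125.4·1.771/0.8325 = 266.767 s.
Integrating: T(t) = T_ss + (T₀ − T_ss) e^(−t/τ).
T(725.0) = 94.7992 + (36.9008)·0.0660245 = 97.2356 °C.

97.24 °C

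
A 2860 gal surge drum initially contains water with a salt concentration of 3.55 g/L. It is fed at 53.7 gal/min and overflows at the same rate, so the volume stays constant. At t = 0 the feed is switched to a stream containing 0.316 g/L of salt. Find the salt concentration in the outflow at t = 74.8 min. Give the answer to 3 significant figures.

Transient balance on the dissolved component: V dC/dt = Q(C_in − C).
Time constant τ = V/Q = 2860/53.7 = 53.259 min.
Integrating: C(t) = C_in + (C₀ − C_in) e^(−t/τ).
C(74.8) = 0.316 + (3.55 − 0.316)·e^(−74.8/53.259) = 0.316 + (3.2340)·0.24550 = 1.1099 g/L.

1.11 g/L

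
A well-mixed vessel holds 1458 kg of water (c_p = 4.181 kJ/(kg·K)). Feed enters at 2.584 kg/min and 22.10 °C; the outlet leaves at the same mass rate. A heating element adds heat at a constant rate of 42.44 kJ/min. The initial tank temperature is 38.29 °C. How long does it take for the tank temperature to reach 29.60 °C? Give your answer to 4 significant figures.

Energy balance: M c_p dT/dt = ṁ c_p (T_in − T) + 42.44.
τ = M/ṁ = 564.241 min; T_ss = T_in + Q̇/(ṁ c_p) = 26.0283 °C.
T(t) = T_ss + (T₀ − T_ss) e^(−t/τ). Set T = 29.60:
e^(−t/τ) = (29.60 − 26.0283)/(38.29 − 26.0283) = 0.291290
t = −564.241 · ln(0.291290) = 695.955 min.

696.0 min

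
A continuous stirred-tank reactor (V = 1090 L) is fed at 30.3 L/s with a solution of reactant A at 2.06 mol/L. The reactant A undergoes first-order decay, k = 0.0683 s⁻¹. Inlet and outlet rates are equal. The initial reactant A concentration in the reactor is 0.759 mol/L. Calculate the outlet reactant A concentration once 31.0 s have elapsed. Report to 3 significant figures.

0.604 mol/L

V dC/dt = Q(C_in − C) − k V C.
This is linear with rate a = Q/V + k = 0.096098 s⁻¹.
C_ss = Q C_in/(Q + kV) = 0.59589 mol/L; C(t) = C_ss + (C₀ − C_ss) e^(−a t).
C(31.0) = 0.59589 + (0.16311)·e^(−0.096098·31.0) = 0.59589 + (0.16311)·0.050841 = 0.60419 mol/L.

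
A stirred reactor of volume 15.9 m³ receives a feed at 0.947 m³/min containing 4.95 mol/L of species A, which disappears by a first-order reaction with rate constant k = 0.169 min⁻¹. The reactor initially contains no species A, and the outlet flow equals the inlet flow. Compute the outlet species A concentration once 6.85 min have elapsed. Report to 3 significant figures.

Species balance: V dC/dt = Q C_in − Q C − k V C.
dC/dt = (Q/V) C_in − (Q/V + k) C; effective rate a = Q/V + k = 0.059560 + 0.169 = 0.22856 min⁻¹.
C_ss = Q C_in/(Q + kV) = 1.2899 mol/L; C(t) = C_ss + (C₀ − C_ss) e^(−a t).
C(6.85) = 1.2899 + (-1.2899)·e^(−0.22856·6.85) = 1.2899 + (-1.2899)·0.20896 = 1.0204 mol/L.

1.02 mol/L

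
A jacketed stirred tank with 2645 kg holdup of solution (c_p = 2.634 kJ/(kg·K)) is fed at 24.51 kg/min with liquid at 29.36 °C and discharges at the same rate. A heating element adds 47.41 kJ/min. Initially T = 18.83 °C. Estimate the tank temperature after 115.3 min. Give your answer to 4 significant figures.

M c_p dT/dt = ṁ c_p (T_in − T) + Q̇.
Rearrange: dT/dt = (T_ss − T)/τ with τ = M/ṁ = 107.915 min and T_ss = T_in + Q̇/(ṁ c_p) = 30.0944 °C.
Integrating: T(t) = T_ss + (T₀ − T_ss) e^(−t/τ).
T(115.3) = 30.0944 + (-11.2644)·e^(−115.3/107.915) = 30.0944 + (-11.2644)·0.343547 = 26.2245 °C.

26.22 °C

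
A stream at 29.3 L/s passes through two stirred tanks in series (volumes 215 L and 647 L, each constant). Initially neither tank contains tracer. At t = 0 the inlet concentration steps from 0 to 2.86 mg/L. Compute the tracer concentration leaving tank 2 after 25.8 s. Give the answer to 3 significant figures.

Time constants: τᵢ = Vᵢ/Q for each well-mixed tank.
τ₁ = 215/29.3 = 7.3379 s; τ₂ = 647/29.3 = 22.082 s.
Solving the cascade with C₁(0)=C₂(0)=0 gives C₂(t) = C_in[1 − (τ₁ e^(−t/τ₁) − τ₂ e^(−t/τ₂))/(τ₁ − τ₂)].
At t = 25.8: e^(−t/τ₁) = 0.029718, e^(−t/τ₂) = 0.31087.
C₂ = 2.86·[1 − (7.3379·0.029718 − 22.082·0.31087)/(-14.744)] = 2.86·0.54920 = 1.5707 mg/L.

1.57 mg/L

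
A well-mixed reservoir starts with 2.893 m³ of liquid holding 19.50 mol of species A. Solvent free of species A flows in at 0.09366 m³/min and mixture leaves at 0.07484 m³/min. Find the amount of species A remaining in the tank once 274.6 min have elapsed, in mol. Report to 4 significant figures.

Total volume: dV/dt = Q_in − Q_out = 0.0188200 m³/min, so V(t) = 2.893 + 0.0188200 t and V(274.6) = 8.06097 m³.
Species balance (pure solvent in): dm/dt = −Q_out · m/V(t).
dm/m = −Q_out dt/(V₀ + 0.0188200 t); integrating gives ln(m/m₀) = −(Q_out/(Q_in−Q_out)) ln(V/V₀).
m = m₀ (V₀/V)^(Q_out/(Q_in−Q_out)) = 19.50 × (2.893/8.06097)^(3.97662) = 0.331347 mol.

0.3313 mol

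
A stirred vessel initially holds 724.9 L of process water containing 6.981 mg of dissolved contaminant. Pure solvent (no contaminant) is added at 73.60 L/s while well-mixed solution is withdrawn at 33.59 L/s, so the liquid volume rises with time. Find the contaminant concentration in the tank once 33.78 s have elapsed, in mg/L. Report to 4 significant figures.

Let m(t) be the amount of contaminant. Volume: V(t) = V₀ + (Q_in − Q_out) t = 724.9 + 40.0100 t; V(33.78) = 2076.44 L.
Solute balance: dm/dt = 0 − Q_out C = −Q_out m/V(t).
dm/m = −Q_out dt/(V₀ + 40.0100 t); integrating gives ln(m/m₀) = −(Q_out/(Q_in−Q_out)) ln(V/V₀).
m = m₀ (V₀/V)^(Q_out/(Q_in−Q_out)) = 6.981 × (724.9/2076.44)^(0.839540) = 2.88545 mg.
C = m/V = 2.88545/2076.44 = 0.00138962 mg/L.

0.001390 mg/L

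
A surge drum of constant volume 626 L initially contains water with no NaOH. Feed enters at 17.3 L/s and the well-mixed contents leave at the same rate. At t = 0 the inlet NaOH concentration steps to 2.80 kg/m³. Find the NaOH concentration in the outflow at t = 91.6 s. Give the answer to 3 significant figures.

2.58 kg/m³

Accumulation = in − out for the solute gives V dC/dt = Q(C_in − C).
So dC/dt = (C_in − C)/τ with τ = V/Q = 626/17.3 = 36.185 s.
Integrating: C(t) = C_in + (C₀ − C_in) e^(−t/τ).
C(91.6) = 2.80 + (0 − 2.80)·e^(−91.6/36.185) = 2.80 + (-2.8000)·0.079545 = 2.5773 kg/m³.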